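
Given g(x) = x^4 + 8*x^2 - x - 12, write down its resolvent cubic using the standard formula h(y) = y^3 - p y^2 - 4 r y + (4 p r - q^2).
h(y) = y^3 - 8*y^2 + 48*y - 385

Identify coefficients: p = 8, q = -1, r = -12.
Plug into h(y) = y^3 - p y^2 - 4 r y + (4 p r - q^2):
  h(y) = y^3 - (8) y^2 - 4*(-12) y + (4*(8)*(-12) - (-1)^2)
       = y^3 + (-8) y^2 + (48) y + (-385).
Simplifying: h(y) = y^3 - 8*y^2 + 48*y - 385.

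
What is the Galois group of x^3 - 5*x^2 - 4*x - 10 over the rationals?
Gal(K/Q) = S_3 (symmetric group of order 6)

Compute the discriminant of x^3 + (-5)*x^2 + (-4)*x + (-10): Δ = -10644. Since Δ is not a rational square, the Galois group is not contained in A_3; it must be the full S_3 (irreducibility of the cubic rules out anything smaller).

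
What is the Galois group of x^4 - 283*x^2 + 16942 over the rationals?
Gal(K/Q) = V_4 (Klein four-group, Z/2Z × Z/2Z)

f factors as (x^2 - 197)(x^2 - 86), so the splitting field is K = Q(sqrt(197), sqrt(86)). The elements 197, 86, 16942 are all non-squares in Q, so sqrt(197) and sqrt(86) generate independent quadratic extensions. Thus [K:Q] = 4 and Gal(K/Q) is generated by the two order-2 automorphisms sqrt(197) ↦ -sqrt(197) and sqrt(86) ↦ -sqrt(86), giving V_4.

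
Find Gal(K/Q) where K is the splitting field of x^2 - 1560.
Gal(K/Q) = Z/2Z (cyclic of order 2)

x^2 - 1560 is irreducible over Q since 1560 is not a rational square. The splitting field Q(sqrt(1560)) has degree 2 over Q, and its unique nontrivial automorphism is sqrt(1560) ↦ -sqrt(1560). Hence Gal(Q(sqrt(1560))/Q) = Z/2Z.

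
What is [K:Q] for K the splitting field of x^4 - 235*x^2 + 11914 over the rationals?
[K:Q] = 4

f factors as (x^2 - 161)(x^2 - 74); the splitting field is K = Q(sqrt(161), sqrt(74)). Since 161, 74, and 11914 are all non-squares in Q, the three subfields Q(sqrt(161)), Q(sqrt(74)), Q(sqrt(11914)) are distinct degree-2 extensions, so [K:Q] = 4 (Klein four Galois group).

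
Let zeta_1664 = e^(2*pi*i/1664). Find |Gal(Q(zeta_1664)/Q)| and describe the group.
|Gal(Q(zeta_1664)/Q)| = phi(1664) = 768; group ≅ (Z/1664Z)^* ≅ Z/2Z × Z/12Z × Z/32Z

The n-th cyclotomic polynomial Φ_1664(x) is the minimal polynomial of zeta_1664 over Q and has degree phi(1664) = 768. So Q(zeta_1664) is a degree-768 Galois extension with Galois group (Z/1664Z)^*. By CRT, (Z/1664Z)^* ≅ (Z/128Z)^* × (Z/13Z)^*. Each prime-power unit group is (Z/128Z)^* ≅ Z/2Z × Z/32Z; (Z/13Z)^* ≅ Z/12Z. Hence Gal(Q(zeta_1664)/Q) ≅ Z/2Z × Z/12Z × Z/32Z.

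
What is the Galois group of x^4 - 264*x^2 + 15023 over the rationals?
Gal(K/Q) = V_4 (Klein four-group, Z/2Z × Z/2Z)

f factors as (x^2 - 181)(x^2 - 83), so the splitting field is K = Q(sqrt(181), sqrt(83)). The elements 181, 83, 15023 are all non-squares in Q, so sqrt(181) and sqrt(83) generate independent quadratic extensions. Thus [K:Q] = 4 and Gal(K/Q) is generated by the two order-2 automorphisms sqrt(181) ↦ -sqrt(181) and sqrt(83) ↦ -sqrt(83), giving V_4.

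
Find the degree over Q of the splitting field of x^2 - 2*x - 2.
[K:Q] = 2

The discriminant of x^2 + (-2)*x + (-2) is b^2 - 4c = 4 - (-8) = 12. Since 12 is not a perfect square in Q, the polynomial is irreducible over Q. Its two roots generate a degree-2 extension, so [K:Q] = 2.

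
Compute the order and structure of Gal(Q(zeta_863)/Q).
|Gal(Q(zeta_863)/Q)| = phi(863) = 862; group ≅ (Z/863Z)^* ≅ Z/862Z

The n-th cyclotomic polynomial Φ_863(x) is the minimal polynomial of zeta_863 over Q and has degree phi(863) = 862. So Q(zeta_863) is a degree-862 Galois extension with Galois group (Z/863Z)^*. (Z/863Z)^* is cyclic since 863 is an odd prime power (or 4). Hence Gal(Q(zeta_863)/Q) ≅ Z/862Z.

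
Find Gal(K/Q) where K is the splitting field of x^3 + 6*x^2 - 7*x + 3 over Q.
Gal(K/Q) = S_3 (symmetric group of order 6)

Compute the discriminant of x^3 + (6)*x^2 + (-7)*x + (3): Δ = -1967. Since Δ is not a rational square, the Galois group is not contained in A_3; it must be the full S_3 (irreducibility of the cubic rules out anything smaller).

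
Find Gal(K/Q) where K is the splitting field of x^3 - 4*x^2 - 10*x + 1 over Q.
Gal(K/Q) = S_3 (symmetric group of order 6)

Compute the discriminant of x^3 + (-4)*x^2 + (-10)*x + (1): Δ = 6549. Since Δ is not a rational square, the Galois group is not contained in A_3; it must be the full S_3 (irreducibility of the cubic rules out anything smaller).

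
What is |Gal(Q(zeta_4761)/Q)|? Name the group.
|Gal(Q(zeta_4761)/Q)| = phi(4761) = 3036; group ≅ (Z/4761Z)^* ≅ Z/6Z × Z/506Z

The n-th cyclotomic polynomial Φ_4761(x) is the minimal polynomial of zeta_4761 over Q and has degree phi(4761) = 3036. So Q(zeta_4761) is a degree-3036 Galois extension with Galois group (Z/4761Z)^*. By CRT, (Z/4761Z)^* ≅ (Z/9Z)^* × (Z/529Z)^*. Each prime-power unit group is (Z/9Z)^* ≅ Z/6Z; (Z/529Z)^* ≅ Z/506Z. Hence Gal(Q(zeta_4761)/Q) ≅ Z/6Z × Z/506Z.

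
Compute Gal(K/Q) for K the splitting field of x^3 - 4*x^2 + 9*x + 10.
Gal(K/Q) = S_3 (symmetric group of order 6)

Compute the discriminant of x^3 + (-4)*x^2 + (9)*x + (10): Δ = -8240. Since Δ is not a rational square, the Galois group is not contained in A_3; it must be the full S_3 (irreducibility of the cubic rules out anything smaller).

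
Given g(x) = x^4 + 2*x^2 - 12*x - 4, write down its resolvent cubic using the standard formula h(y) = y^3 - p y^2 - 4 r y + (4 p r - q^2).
h(y) = y^3 - 2*y^2 + 16*y - 176

Identify coefficients: p = 2, q = -12, r = -4.
Plug into h(y) = y^3 - p y^2 - 4 r y + (4 p r - q^2):
  h(y) = y^3 - (2) y^2 - 4*(-4) y + (4*(2)*(-4) - (-12)^2)
       = y^3 + (-2) y^2 + (16) y + (-176).
Simplifying: h(y) = y^3 - 2*y^2 + 16*y - 176.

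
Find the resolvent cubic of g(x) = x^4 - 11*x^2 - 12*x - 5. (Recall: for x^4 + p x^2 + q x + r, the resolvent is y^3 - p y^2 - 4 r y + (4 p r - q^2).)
h(y) = y^3 + 11*y^2 + 20*y + 76

Identify coefficients: p = -11, q = -12, r = -5.
Plug into h(y) = y^3 - p y^2 - 4 r y + (4 p r - q^2):
  h(y) = y^3 - (-11) y^2 - 4*(-5) y + (4*(-11)*(-5) - (-12)^2)
       = y^3 + (11) y^2 + (20) y + (76).
Simplifying: h(y) = y^3 + 11*y^2 + 20*y + 76.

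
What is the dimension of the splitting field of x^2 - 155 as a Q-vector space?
[K:Q] = 2

The polynomial x^2 - 155 is irreducible over Q since 155 is not a perfect square. Its splitting field is Q(sqrt(155)), which has degree 2 over Q.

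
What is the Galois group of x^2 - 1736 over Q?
Gal(K/Q) = Z/2Z (cyclic of order 2)

x^2 - 1736 is irreducible over Q since 1736 is not a rational square. The splitting field Q(sqrt(1736)) has degree 2 over Q, and its unique nontrivial automorphism is sqrt(1736) ↦ -sqrt(1736). Hence Gal(Q(sqrt(1736))/Q) = Z/2Z.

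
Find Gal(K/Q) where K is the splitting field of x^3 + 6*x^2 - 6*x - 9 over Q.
Gal(K/Q) = S_3 (symmetric group of order 6)

Compute the discriminant of x^3 + (6)*x^2 + (-6)*x + (-9): Δ = 13581. Since Δ is not a rational square, the Galois group is not contained in A_3; it must be the full S_3 (irreducibility of the cubic rules out anything smaller).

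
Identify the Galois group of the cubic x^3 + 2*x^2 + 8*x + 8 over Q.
Gal(K/Q) = S_3 (symmetric group of order 6)

Compute the discriminant of x^3 + (2)*x^2 + (8)*x + (8): Δ = -1472. Since Δ is not a rational square, the Galois group is not contained in A_3; it must be the full S_3 (irreducibility of the cubic rules out anything smaller).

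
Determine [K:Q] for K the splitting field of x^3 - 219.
[K:Q] = 6

x^3 - 219 has one real root r = 219^(1/3) and two complex roots r*zeta_3, r*zeta_3^2 where zeta_3 = e^(2*pi*i/3). The splitting field is Q(r, zeta_3). [Q(r):Q] = 3 and [Q(zeta_3):Q] = 2 with gcd = 1, so [Q(r, zeta_3):Q] = 3 * 2 = 6.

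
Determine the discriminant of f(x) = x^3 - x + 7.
Δ = -1319

For a depressed cubic x^3 + p x + q the discriminant is Δ = -4 p^3 - 27 q^2 = -4*(-1)^3 - 27*(7)^2 = 4 - 1323 = -1319.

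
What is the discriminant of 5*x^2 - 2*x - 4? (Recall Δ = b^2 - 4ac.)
Δ = 84

For a quadratic a x^2 + b x + c the discriminant is Δ = b^2 - 4ac = (-2)^2 - 4*(5)*(-4) = 4 - (-80) = 84.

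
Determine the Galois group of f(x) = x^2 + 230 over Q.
Gal(K/Q) = Z/2Z (cyclic of order 2)

x^2 + 230 is irreducible over Q since -230 is not a rational square. The splitting field Q(sqrt(-230)) has degree 2 over Q, and its unique nontrivial automorphism is sqrt(-230) ↦ -sqrt(-230). Hence Gal(Q(sqrt(-230))/Q) = Z/2Z.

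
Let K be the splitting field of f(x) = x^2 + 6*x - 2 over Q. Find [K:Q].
[K:Q] = 2

The discriminant of x^2 + (6)*x + (-2) is b^2 - 4c = 36 - (-8) = 44. Since 44 is not a perfect square in Q, the polynomial is irreducible over Q. Its two roots generate a degree-2 extension, so [K:Q] = 2.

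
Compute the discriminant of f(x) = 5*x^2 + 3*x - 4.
Δ = 89

For a quadratic a x^2 + b x + c the discriminant is Δ = b^2 - 4ac = (3)^2 - 4*(5)*(-4) = 9 - (-80) = 89.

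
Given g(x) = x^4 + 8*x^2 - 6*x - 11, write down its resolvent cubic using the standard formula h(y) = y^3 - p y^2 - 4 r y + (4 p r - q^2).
h(y) = y^3 - 8*y^2 + 44*y - 388

Identify coefficients: p = 8, q = -6, r = -11.
Plug into h(y) = y^3 - p y^2 - 4 r y + (4 p r - q^2):
  h(y) = y^3 - (8) y^2 - 4*(-11) y + (4*(8)*(-11) - (-6)^2)
       = y^3 + (-8) y^2 + (44) y + (-388).
Simplifying: h(y) = y^3 - 8*y^2 + 44*y - 388.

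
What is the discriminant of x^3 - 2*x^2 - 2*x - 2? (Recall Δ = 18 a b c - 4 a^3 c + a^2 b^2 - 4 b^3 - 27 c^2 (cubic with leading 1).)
Δ = -268

For x^3 + a x^2 + b x + c the discriminant is Δ = 18 a b c - 4 a^3 c + a^2 b^2 - 4 b^3 - 27 c^2.
Plug a = -2, b = -2, c = -2:
  18*(-2)*(-2)*(-2) - 4*(-2)^3*(-2) + (-2)^2*(-2)^2 - 4*(-2)^3 - 27*(-2)^2
  = -144 + (-64) + 16 + (32) + (-108)
  = -268.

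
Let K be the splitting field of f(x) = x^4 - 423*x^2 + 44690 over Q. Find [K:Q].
[K:Q] = 4

f factors as (x^2 - 218)(x^2 - 205); the splitting field is K = Q(sqrt(218), sqrt(205)). Since 218, 205, and 44690 are all non-squares in Q, the three subfields Q(sqrt(218)), Q(sqrt(205)), Q(sqrt(44690)) are distinct degree-2 extensions, so [K:Q] = 4 (Klein four Galois group).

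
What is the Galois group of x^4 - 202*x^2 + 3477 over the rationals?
Gal(K/Q) = V_4 (Klein four-group, Z/2Z × Z/2Z)

f factors as (x^2 - 19)(x^2 - 183), so the splitting field is K = Q(sqrt(19), sqrt(183)). The elements 19, 183, 3477 are all non-squares in Q, so sqrt(19) and sqrt(183) generate independent quadratic extensions. Thus [K:Q] = 4 and Gal(K/Q) is generated by the two order-2 automorphisms sqrt(19) ↦ -sqrt(19) and sqrt(183) ↦ -sqrt(183), giving V_4.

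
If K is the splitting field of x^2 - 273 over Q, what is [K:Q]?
[K:Q] = 2

The polynomial x^2 - 273 is irreducible over Q since 273 is not a perfect square. Its splitting field is Q(sqrt(273)), which has degree 2 over Q.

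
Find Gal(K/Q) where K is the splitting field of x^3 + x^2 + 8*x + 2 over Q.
Gal(K/Q) = S_3 (symmetric group of order 6)

Compute the discriminant of x^3 + (1)*x^2 + (8)*x + (2): Δ = -1812. Since Δ is not a rational square, the Galois group is not contained in A_3; it must be the full S_3 (irreducibility of the cubic rules out anything smaller).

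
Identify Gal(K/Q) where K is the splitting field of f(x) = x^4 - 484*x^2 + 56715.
Gal(K/Q) = V_4 (Klein four-group, Z/2Z × Z/2Z)

f factors as (x^2 - 199)(x^2 - 285), so the splitting field is K = Q(sqrt(199), sqrt(285)). The elements 199, 285, 56715 are all non-squares in Q, so sqrt(199) and sqrt(285) generate independent quadratic extensions. Thus [K:Q] = 4 and Gal(K/Q) is generated by the two order-2 automorphisms sqrt(199) ↦ -sqrt(199) and sqrt(285) ↦ -sqrt(285), giving V_4.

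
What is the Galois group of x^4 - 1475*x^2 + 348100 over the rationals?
Gal(K/Q) = Z/2Z (cyclic of order 2)

f factors as (x^2 - 1180)(x^2 - 295), so the splitting field is K = Q(sqrt(1180), sqrt(295)). The squarefree part of 1180 is 295 and the squarefree part of 295 is also 295, so sqrt(1180) and sqrt(295) are both rational multiples of sqrt(295). Hence Q(sqrt(1180)) = Q(sqrt(295)) = Q(sqrt(295)), and the splitting field collapses to a single degree-2 extension with Galois group Z/2Z.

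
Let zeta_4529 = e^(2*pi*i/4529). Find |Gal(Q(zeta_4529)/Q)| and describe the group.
|Gal(Q(zeta_4529)/Q)| = phi(4529) = 3876; group ≅ (Z/4529Z)^* ≅ Z/6Z × Z/646Z

The n-th cyclotomic polynomial Φ_4529(x) is the minimal polynomial of zeta_4529 over Q and has degree phi(4529) = 3876. So Q(zeta_4529) is a degree-3876 Galois extension with Galois group (Z/4529Z)^*. By CRT, (Z/4529Z)^* ≅ (Z/7Z)^* × (Z/647Z)^*. Each prime-power unit group is (Z/7Z)^* ≅ Z/6Z; (Z/647Z)^* ≅ Z/646Z. Hence Gal(Q(zeta_4529)/Q) ≅ Z/6Z × Z/646Z.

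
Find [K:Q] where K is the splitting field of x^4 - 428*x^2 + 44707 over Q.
[K:Q] = 4

f factors as (x^2 - 181)(x^2 - 247); the splitting field is K = Q(sqrt(181), sqrt(247)). Since 181, 247, and 44707 are all non-squares in Q, the three subfields Q(sqrt(181)), Q(sqrt(247)), Q(sqrt(44707)) are distinct degree-2 extensions, so [K:Q] = 4 (Klein four Galois group).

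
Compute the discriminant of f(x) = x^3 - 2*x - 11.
Δ = -3235

For a depressed cubic x^3 + p x + q the discriminant is Δ = -4 p^3 - 27 q^2 = -4*(-2)^3 - 27*(-11)^2 = 32 - 3267 = -3235.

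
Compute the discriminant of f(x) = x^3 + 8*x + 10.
Δ = -4748

For a depressed cubic x^3 + p x + q the discriminant is Δ = -4 p^3 - 27 q^2 = -4*(8)^3 - 27*(10)^2 = -2048 - 2700 = -4748.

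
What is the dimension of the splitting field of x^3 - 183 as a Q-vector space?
[K:Q] = 6

x^3 - 183 has one real root r = 183^(1/3) and two complex roots r*zeta_3, r*zeta_3^2 where zeta_3 = e^(2*pi*i/3). The splitting field is Q(r, zeta_3). [Q(r):Q] = 3 and [Q(zeta_3):Q] = 2 with gcd = 1, so [Q(r, zeta_3):Q] = 3 * 2 = 6.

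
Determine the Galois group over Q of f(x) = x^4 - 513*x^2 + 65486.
Gal(K/Q) = V_4 (Klein four-group, Z/2Z × Z/2Z)

f factors as (x^2 - 274)(x^2 - 239), so the splitting field is K = Q(sqrt(274), sqrt(239)). The elements 274, 239, 65486 are all non-squares in Q, so sqrt(274) and sqrt(239) generate independent quadratic extensions. Thus [K:Q] = 4 and Gal(K/Q) is generated by the two order-2 automorphisms sqrt(274) ↦ -sqrt(274) and sqrt(239) ↦ -sqrt(239), giving V_4.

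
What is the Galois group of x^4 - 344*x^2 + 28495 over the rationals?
Gal(K/Q) = V_4 (Klein four-group, Z/2Z × Z/2Z)

f factors as (x^2 - 205)(x^2 - 139), so the splitting field is K = Q(sqrt(205), sqrt(139)). The elements 205, 139, 28495 are all non-squares in Q, so sqrt(205) and sqrt(139) generate independent quadratic extensions. Thus [K:Q] = 4 and Gal(K/Q) is generated by the two order-2 automorphisms sqrt(205) ↦ -sqrt(205) and sqrt(139) ↦ -sqrt(139), giving V_4.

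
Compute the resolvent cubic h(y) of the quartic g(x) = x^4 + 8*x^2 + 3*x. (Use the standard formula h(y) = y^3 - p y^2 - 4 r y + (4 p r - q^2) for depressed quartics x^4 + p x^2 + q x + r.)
h(y) = y^3 - 8*y^2 - 9

Identify coefficients: p = 8, q = 3, r = 0.
Plug into h(y) = y^3 - p y^2 - 4 r y + (4 p r - q^2):
  h(y) = y^3 - (8) y^2 - 4*(0) y + (4*(8)*(0) - (3)^2)
       = y^3 + (-8) y^2 + (0) y + (-9).
Simplifying: h(y) = y^3 - 8*y^2 - 9.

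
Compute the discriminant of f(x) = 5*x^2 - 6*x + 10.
Δ = -164

For a quadratic a x^2 + b x + c the discriminant is Δ = b^2 - 4ac = (-6)^2 - 4*(5)*(10) = 36 - (200) = -164.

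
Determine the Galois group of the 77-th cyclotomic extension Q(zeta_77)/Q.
|Gal(Q(zeta_77)/Q)| = phi(77) = 60; group ≅ (Z/77Z)^* ≅ Z/6Z × Z/10Z

The n-th cyclotomic polynomial Φ_77(x) is the minimal polynomial of zeta_77 over Q and has degree phi(77) = 60. So Q(zeta_77) is a degree-60 Galois extension with Galois group (Z/77Z)^*. By CRT, (Z/77Z)^* ≅ (Z/7Z)^* × (Z/11Z)^*. Each prime-power unit group is (Z/7Z)^* ≅ Z/6Z; (Z/11Z)^* ≅ Z/10Z. Hence Gal(Q(zeta_77)/Q) ≅ Z/6Z × Z/10Z.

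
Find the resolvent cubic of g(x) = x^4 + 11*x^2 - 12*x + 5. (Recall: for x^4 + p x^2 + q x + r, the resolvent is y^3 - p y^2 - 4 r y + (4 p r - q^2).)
h(y) = y^3 - 11*y^2 - 20*y + 76

Identify coefficients: p = 11, q = -12, r = 5.
Plug into h(y) = y^3 - p y^2 - 4 r y + (4 p r - q^2):
  h(y) = y^3 - (11) y^2 - 4*(5) y + (4*(11)*(5) - (-12)^2)
       = y^3 + (-11) y^2 + (-20) y + (76).
Simplifying: h(y) = y^3 - 11*y^2 - 20*y + 76.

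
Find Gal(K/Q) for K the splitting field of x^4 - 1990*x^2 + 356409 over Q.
Gal(K/Q) = Z/2Z (cyclic of order 2)

f factors as (x^2 - 199)(x^2 - 1791), so the splitting field is K = Q(sqrt(199), sqrt(1791)). The squarefree part of 199 is 199 and the squarefree part of 1791 is also 199, so sqrt(199) and sqrt(1791) are both rational multiples of sqrt(199). Hence Q(sqrt(199)) = Q(sqrt(1791)) = Q(sqrt(199)), and the splitting field collapses to a single degree-2 extension with Galois group Z/2Z.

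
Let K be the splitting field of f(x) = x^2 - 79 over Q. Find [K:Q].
[K:Q] = 2

The polynomial x^2 - 79 is irreducible over Q since 79 is not a perfect square. Its splitting field is Q(sqrt(79)), which has degree 2 over Q.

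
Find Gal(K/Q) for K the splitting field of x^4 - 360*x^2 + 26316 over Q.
Gal(K/Q) = V_4 (Klein four-group, Z/2Z × Z/2Z)

f factors as (x^2 - 102)(x^2 - 258), so the splitting field is K = Q(sqrt(102), sqrt(258)). The elements 102, 258, 26316 are all non-squares in Q, so sqrt(102) and sqrt(258) generate independent quadratic extensions. Thus [K:Q] = 4 and Gal(K/Q) is generated by the two order-2 automorphisms sqrt(102) ↦ -sqrt(102) and sqrt(258) ↦ -sqrt(258), giving V_4.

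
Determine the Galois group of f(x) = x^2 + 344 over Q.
Gal(K/Q) = Z/2Z (cyclic of order 2)

x^2 + 344 is irreducible over Q since -344 is not a rational square. The splitting field Q(sqrt(-344)) has degree 2 over Q, and its unique nontrivial automorphism is sqrt(-344) ↦ -sqrt(-344). Hence Gal(Q(sqrt(-344))/Q) = Z/2Z.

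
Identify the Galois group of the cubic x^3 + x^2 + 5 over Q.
Gal(K/Q) = S_3 (symmetric group of order 6)

Compute the discriminant of x^3 + (1)*x^2 + (0)*x + (5): Δ = -695. Since Δ is not a rational square, the Galois group is not contained in A_3; it must be the full S_3 (irreducibility of the cubic rules out anything smaller).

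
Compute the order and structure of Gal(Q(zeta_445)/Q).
|Gal(Q(zeta_445)/Q)| = phi(445) = 352; group ≅ (Z/445Z)^* ≅ Z/4Z × Z/88Z

The n-th cyclotomic polynomial Φ_445(x) is the minimal polynomial of zeta_445 over Q and has degree phi(445) = 352. So Q(zeta_445) is a degree-352 Galois extension with Galois group (Z/445Z)^*. By CRT, (Z/445Z)^* ≅ (Z/5Z)^* × (Z/89Z)^*. Each prime-power unit group is (Z/5Z)^* ≅ Z/4Z; (Z/89Z)^* ≅ Z/88Z. Hence Gal(Q(zeta_445)/Q) ≅ Z/4Z × Z/88Z.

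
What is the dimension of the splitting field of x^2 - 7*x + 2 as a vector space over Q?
[K:Q] = 2

The discriminant of x^2 + (-7)*x + (2) is b^2 - 4c = 49 - (8) = 41. Since 41 is not a perfect square in Q, the polynomial is irreducible over Q. Its two roots generate a degree-2 extension, so [K:Q] = 2.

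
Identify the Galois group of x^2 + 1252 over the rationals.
Gal(K/Q) = Z/2Z (cyclic of order 2)

x^2 + 1252 is irreducible over Q since -1252 is not a rational square. The splitting field Q(sqrt(-1252)) has degree 2 over Q, and its unique nontrivial automorphism is sqrt(-1252) ↦ -sqrt(-1252). Hence Gal(Q(sqrt(-1252))/Q) = Z/2Z.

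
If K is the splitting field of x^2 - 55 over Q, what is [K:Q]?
[K:Q] = 2

The polynomial x^2 - 55 is irreducible over Q since 55 is not a perfect square. Its splitting field is Q(sqrt(55)), which has degree 2 over Q.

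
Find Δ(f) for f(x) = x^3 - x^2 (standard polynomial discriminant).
Δ = 0

For x^3 + a x^2 + b x + c the discriminant is Δ = 18 a b c - 4 a^3 c + a^2 b^2 - 4 b^3 - 27 c^2.
Plug a = -1, b = 0, c = 0:
  18*(-1)*(0)*(0) - 4*(-1)^3*(0) + (-1)^2*(0)^2 - 4*(0)^3 - 27*(0)^2
  = 0 + (0) + 0 + (0) + (0)
  = 0.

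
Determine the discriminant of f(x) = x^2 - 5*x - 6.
Δ = 49

For a quadratic a x^2 + b x + c the discriminant is Δ = b^2 - 4ac = (-5)^2 - 4*(1)*(-6) = 25 - (-24) = 49.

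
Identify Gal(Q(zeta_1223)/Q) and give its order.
|Gal(Q(zeta_1223)/Q)| = phi(1223) = 1222; group ≅ (Z/1223Z)^* ≅ Z/1222Z

The n-th cyclotomic polynomial Φ_1223(x) is the minimal polynomial of zeta_1223 over Q and has degree phi(1223) = 1222. So Q(zeta_1223) is a degree-1222 Galois extension with Galois group (Z/1223Z)^*. (Z/1223Z)^* is cyclic since 1223 is an odd prime power (or 4). Hence Gal(Q(zeta_1223)/Q) ≅ Z/1222Z.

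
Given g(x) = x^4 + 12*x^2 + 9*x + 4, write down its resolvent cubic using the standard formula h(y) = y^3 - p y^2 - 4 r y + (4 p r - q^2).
h(y) = y^3 - 12*y^2 - 16*y + 111

Identify coefficients: p = 12, q = 9, r = 4.
Plug into h(y) = y^3 - p y^2 - 4 r y + (4 p r - q^2):
  h(y) = y^3 - (12) y^2 - 4*(4) y + (4*(12)*(4) - (9)^2)
       = y^3 + (-12) y^2 + (-16) y + (111).
Simplifying: h(y) = y^3 - 12*y^2 - 16*y + 111.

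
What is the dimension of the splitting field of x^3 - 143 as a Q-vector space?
[K:Q] = 6

x^3 - 143 has one real root r = 143^(1/3) and two complex roots r*zeta_3, r*zeta_3^2 where zeta_3 = e^(2*pi*i/3). The splitting field is Q(r, zeta_3). [Q(r):Q] = 3 and [Q(zeta_3):Q] = 2 with gcd = 1, so [Q(r, zeta_3):Q] = 3 * 2 = 6.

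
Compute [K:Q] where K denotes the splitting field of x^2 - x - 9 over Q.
[K:Q] = 2

The discriminant of x^2 + (-1)*x + (-9) is b^2 - 4c = 1 - (-36) = 37. Since 37 is not a perfect square in Q, the polynomial is irreducible over Q. Its two roots generate a degree-2 extension, so [K:Q] = 2.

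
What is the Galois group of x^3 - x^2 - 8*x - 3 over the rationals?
Gal(K/Q) = S_3 (symmetric group of order 6)

Compute the discriminant of x^3 + (-1)*x^2 + (-8)*x + (-3): Δ = 1425. Since Δ is not a rational square, the Galois group is not contained in A_3; it must be the full S_3 (irreducibility of the cubic rules out anything smaller).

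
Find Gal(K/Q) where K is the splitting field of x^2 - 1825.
Gal(K/Q) = Z/2Z (cyclic of order 2)

x^2 - 1825 is irreducible over Q since 1825 is not a rational square. The splitting field Q(sqrt(1825)) has degree 2 over Q, and its unique nontrivial automorphism is sqrt(1825) ↦ -sqrt(1825). Hence Gal(Q(sqrt(1825))/Q) = Z/2Z.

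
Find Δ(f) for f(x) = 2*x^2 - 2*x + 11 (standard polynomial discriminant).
Δ = -84

For a quadratic a x^2 + b x + c the discriminant is Δ = b^2 - 4ac = (-2)^2 - 4*(2)*(11) = 4 - (88) = -84.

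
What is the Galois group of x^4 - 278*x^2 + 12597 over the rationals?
Gal(K/Q) = V_4 (Klein four-group, Z/2Z × Z/2Z)

f factors as (x^2 - 221)(x^2 - 57), so the splitting field is K = Q(sqrt(221), sqrt(57)). The elements 221, 57, 12597 are all non-squares in Q, so sqrt(221) and sqrt(57) generate independent quadratic extensions. Thus [K:Q] = 4 and Gal(K/Q) is generated by the two order-2 automorphisms sqrt(221) ↦ -sqrt(221) and sqrt(57) ↦ -sqrt(57), giving V_4.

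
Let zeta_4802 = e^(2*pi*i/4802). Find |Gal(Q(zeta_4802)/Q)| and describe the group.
|Gal(Q(zeta_4802)/Q)| = phi(4802) = 2058; group ≅ (Z/4802Z)^* ≅ Z/2058Z

The n-th cyclotomic polynomial Φ_4802(x) is the minimal polynomial of zeta_4802 over Q and has degree phi(4802) = 2058. So Q(zeta_4802) is a degree-2058 Galois extension with Galois group (Z/4802Z)^*. By CRT, (Z/4802Z)^* ≅ (Z/2Z)^* × (Z/2401Z)^*. Each prime-power unit group is (Z/2Z)^* ≅ trivial group (order 1); (Z/2401Z)^* ≅ Z/2058Z. Hence Gal(Q(zeta_4802)/Q) ≅ Z/2058Z.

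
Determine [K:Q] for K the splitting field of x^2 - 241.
[K:Q] = 2

The polynomial x^2 - 241 is irreducible over Q since 241 is not a perfect square. Its splitting field is Q(sqrt(241)), which has degree 2 over Q.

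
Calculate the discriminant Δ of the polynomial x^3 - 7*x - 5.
Δ = 697

For a depressed cubic x^3 + p x + q the discriminant is Δ = -4 p^3 - 27 q^2 = -4*(-7)^3 - 27*(-5)^2 = 1372 - 675 = 697.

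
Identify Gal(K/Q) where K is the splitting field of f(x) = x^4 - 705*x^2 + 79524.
Gal(K/Q) = Z/2Z (cyclic of order 2)

f factors as (x^2 - 141)(x^2 - 564), so the splitting field is K = Q(sqrt(141), sqrt(564)). The squarefree part of 141 is 141 and the squarefree part of 564 is also 141, so sqrt(141) and sqrt(564) are both rational multiples of sqrt(141). Hence Q(sqrt(141)) = Q(sqrt(564)) = Q(sqrt(141)), and the splitting field collapses to a single degree-2 extension with Galois group Z/2Z.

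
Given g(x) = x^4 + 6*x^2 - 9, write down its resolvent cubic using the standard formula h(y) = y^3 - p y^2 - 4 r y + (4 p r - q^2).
h(y) = y^3 - 6*y^2 + 36*y - 216

Identify coefficients: p = 6, q = 0, r = -9.
Plug into h(y) = y^3 - p y^2 - 4 r y + (4 p r - q^2):
  h(y) = y^3 - (6) y^2 - 4*(-9) y + (4*(6)*(-9) - (0)^2)
       = y^3 + (-6) y^2 + (36) y + (-216).
Simplifying: h(y) = y^3 - 6*y^2 + 36*y - 216.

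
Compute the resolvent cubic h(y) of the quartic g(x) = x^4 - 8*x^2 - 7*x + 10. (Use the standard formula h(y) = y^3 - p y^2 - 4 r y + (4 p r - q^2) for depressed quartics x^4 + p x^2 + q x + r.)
h(y) = y^3 + 8*y^2 - 40*y - 369

Identify coefficients: p = -8, q = -7, r = 10.
Plug into h(y) = y^3 - p y^2 - 4 r y + (4 p r - q^2):
  h(y) = y^3 - (-8) y^2 - 4*(10) y + (4*(-8)*(10) - (-7)^2)
       = y^3 + (8) y^2 + (-40) y + (-369).
Simplifying: h(y) = y^3 + 8*y^2 - 40*y - 369.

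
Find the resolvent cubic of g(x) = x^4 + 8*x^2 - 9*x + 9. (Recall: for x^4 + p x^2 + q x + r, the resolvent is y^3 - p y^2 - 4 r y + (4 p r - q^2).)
h(y) = y^3 - 8*y^2 - 36*y + 207

Identify coefficients: p = 8, q = -9, r = 9.
Plug into h(y) = y^3 - p y^2 - 4 r y + (4 p r - q^2):
  h(y) = y^3 - (8) y^2 - 4*(9) y + (4*(8)*(9) - (-9)^2)
       = y^3 + (-8) y^2 + (-36) y + (207).
Simplifying: h(y) = y^3 - 8*y^2 - 36*y + 207.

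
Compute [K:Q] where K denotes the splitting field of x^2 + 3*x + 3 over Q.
[K:Q] = 2

The discriminant of x^2 + (3)*x + (3) is b^2 - 4c = 9 - (12) = -3. Since -3 is not a perfect square in Q, the polynomial is irreducible over Q. Its two roots generate a degree-2 extension, so [K:Q] = 2.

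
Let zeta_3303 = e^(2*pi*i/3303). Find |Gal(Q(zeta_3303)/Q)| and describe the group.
|Gal(Q(zeta_3303)/Q)| = phi(3303) = 2196; group ≅ (Z/3303Z)^* ≅ Z/6Z × Z/366Z

The n-th cyclotomic polynomial Φ_3303(x) is the minimal polynomial of zeta_3303 over Q and has degree phi(3303) = 2196. So Q(zeta_3303) is a degree-2196 Galois extension with Galois group (Z/3303Z)^*. By CRT, (Z/3303Z)^* ≅ (Z/9Z)^* × (Z/367Z)^*. Each prime-power unit group is (Z/9Z)^* ≅ Z/6Z; (Z/367Z)^* ≅ Z/366Z. Hence Gal(Q(zeta_3303)/Q) ≅ Z/6Z × Z/366Z.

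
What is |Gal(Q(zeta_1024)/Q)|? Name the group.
|Gal(Q(zeta_1024)/Q)| = phi(1024) = 512; group ≅ (Z/1024Z)^* ≅ Z/2Z × Z/256Z

The n-th cyclotomic polynomial Φ_1024(x) is the minimal polynomial of zeta_1024 over Q and has degree phi(1024) = 512. So Q(zeta_1024) is a degree-512 Galois extension with Galois group (Z/1024Z)^*. (Z/1024Z)^* for n = 2^10 is Z/2Z × Z/2^8Z (not cyclic). Hence Gal(Q(zeta_1024)/Q) ≅ Z/2Z × Z/256Z.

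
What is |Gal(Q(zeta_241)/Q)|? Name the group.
|Gal(Q(zeta_241)/Q)| = phi(241) = 240; group ≅ (Z/241Z)^* ≅ Z/240Z

The n-th cyclotomic polynomial Φ_241(x) is the minimal polynomial of zeta_241 over Q and has degree phi(241) = 240. So Q(zeta_241) is a degree-240 Galois extension with Galois group (Z/241Z)^*. (Z/241Z)^* is cyclic since 241 is an odd prime power (or 4). Hence Gal(Q(zeta_241)/Q) ≅ Z/240Z.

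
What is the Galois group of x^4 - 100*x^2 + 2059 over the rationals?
Gal(K/Q) = V_4 (Klein four-group, Z/2Z × Z/2Z)

f factors as (x^2 - 29)(x^2 - 71), so the splitting field is K = Q(sqrt(29), sqrt(71)). The elements 29, 71, 2059 are all non-squares in Q, so sqrt(29) and sqrt(71) generate independent quadratic extensions. Thus [K:Q] = 4 and Gal(K/Q) is generated by the two order-2 automorphisms sqrt(29) ↦ -sqrt(29) and sqrt(71) ↦ -sqrt(71), giving V_4.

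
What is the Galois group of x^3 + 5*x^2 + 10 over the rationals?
Gal(K/Q) = S_3 (symmetric group of order 6)

Compute the discriminant of x^3 + (5)*x^2 + (0)*x + (10): Δ = -7700. Since Δ is not a rational square, the Galois group is not contained in A_3; it must be the full S_3 (irreducibility of the cubic rules out anything smaller).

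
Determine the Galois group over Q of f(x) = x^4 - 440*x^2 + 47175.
Gal(K/Q) = V_4 (Klein four-group, Z/2Z × Z/2Z)

f factors as (x^2 - 255)(x^2 - 185), so the splitting field is K = Q(sqrt(255), sqrt(185)). The elements 255, 185, 47175 are all non-squares in Q, so sqrt(255) and sqrt(185) generate independent quadratic extensions. Thus [K:Q] = 4 and Gal(K/Q) is generated by the two order-2 automorphisms sqrt(255) ↦ -sqrt(255) and sqrt(185) ↦ -sqrt(185), giving V_4.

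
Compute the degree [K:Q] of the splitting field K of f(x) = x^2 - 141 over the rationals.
[K:Q] = 2

The polynomial x^2 - 141 is irreducible over Q since 141 is not a perfect square. Its splitting field is Q(sqrt(141)), which has degree 2 over Q.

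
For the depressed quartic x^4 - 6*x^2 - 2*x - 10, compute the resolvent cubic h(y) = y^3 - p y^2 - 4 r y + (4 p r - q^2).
h(y) = y^3 + 6*y^2 + 40*y + 236

Identify coefficients: p = -6, q = -2, r = -10.
Plug into h(y) = y^3 - p y^2 - 4 r y + (4 p r - q^2):
  h(y) = y^3 - (-6) y^2 - 4*(-10) y + (4*(-6)*(-10) - (-2)^2)
       = y^3 + (6) y^2 + (40) y + (236).
Simplifying: h(y) = y^3 + 6*y^2 + 40*y + 236.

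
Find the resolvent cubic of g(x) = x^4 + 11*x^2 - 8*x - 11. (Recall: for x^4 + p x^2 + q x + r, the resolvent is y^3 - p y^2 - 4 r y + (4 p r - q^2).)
h(y) = y^3 - 11*y^2 + 44*y - 548

Identify coefficients: p = 11, q = -8, r = -11.
Plug into h(y) = y^3 - p y^2 - 4 r y + (4 p r - q^2):
  h(y) = y^3 - (11) y^2 - 4*(-11) y + (4*(11)*(-11) - (-8)^2)
       = y^3 + (-11) y^2 + (44) y + (-548).
Simplifying: h(y) = y^3 - 11*y^2 + 44*y - 548.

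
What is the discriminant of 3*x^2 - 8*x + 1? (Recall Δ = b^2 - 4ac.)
Δ = 52

For a quadratic a x^2 + b x + c the discriminant is Δ = b^2 - 4ac = (-8)^2 - 4*(3)*(1) = 64 - (12) = 52.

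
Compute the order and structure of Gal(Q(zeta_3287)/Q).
|Gal(Q(zeta_3287)/Q)| = phi(3287) = 3096; group ≅ (Z/3287Z)^* ≅ Z/18Z × Z/172Z

The n-th cyclotomic polynomial Φ_3287(x) is the minimal polynomial of zeta_3287 over Q and has degree phi(3287) = 3096. So Q(zeta_3287) is a degree-3096 Galois extension with Galois group (Z/3287Z)^*. By CRT, (Z/3287Z)^* ≅ (Z/19Z)^* × (Z/173Z)^*. Each prime-power unit group is (Z/19Z)^* ≅ Z/18Z; (Z/173Z)^* ≅ Z/172Z. Hence Gal(Q(zeta_3287)/Q) ≅ Z/18Z × Z/172Z.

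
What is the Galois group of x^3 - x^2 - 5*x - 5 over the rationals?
Gal(K/Q) = S_3 (symmetric group of order 6)

Compute the discriminant of x^3 + (-1)*x^2 + (-5)*x + (-5): Δ = -620. Since Δ is not a rational square, the Galois group is not contained in A_3; it must be the full S_3 (irreducibility of the cubic rules out anything smaller).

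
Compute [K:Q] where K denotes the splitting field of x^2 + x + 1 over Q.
[K:Q] = 2

The discriminant of x^2 + (1)*x + (1) is b^2 - 4c = 1 - (4) = -3. Since -3 is not a perfect square in Q, the polynomial is irreducible over Q. Its two roots generate a degree-2 extension, so [K:Q] = 2.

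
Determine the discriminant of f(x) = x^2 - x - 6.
Δ = 25

For a quadratic a x^2 + b x + c the discriminant is Δ = b^2 - 4ac = (-1)^2 - 4*(1)*(-6) = 1 - (-24) = 25.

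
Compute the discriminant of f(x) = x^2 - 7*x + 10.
Δ = 9

For a quadratic a x^2 + b x + c the discriminant is Δ = b^2 - 4ac = (-7)^2 - 4*(1)*(10) = 49 - (40) = 9.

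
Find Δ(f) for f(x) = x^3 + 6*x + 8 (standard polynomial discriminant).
Δ = -2592

For a depressed cubic x^3 + p x + q the discriminant is Δ = -4 p^3 - 27 q^2 = -4*(6)^3 - 27*(8)^2 = -864 - 1728 = -2592.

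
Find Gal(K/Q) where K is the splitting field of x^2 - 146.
Gal(K/Q) = Z/2Z (cyclic of order 2)

x^2 - 146 is irreducible over Q since 146 is not a rational square. The splitting field Q(sqrt(146)) has degree 2 over Q, and its unique nontrivial automorphism is sqrt(146) ↦ -sqrt(146). Hence Gal(Q(sqrt(146))/Q) = Z/2Z.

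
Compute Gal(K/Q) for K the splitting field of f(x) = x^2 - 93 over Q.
Gal(K/Q) = Z/2Z (cyclic of order 2)

x^2 - 93 is irreducible over Q since 93 is not a rational square. The splitting field Q(sqrt(93)) has degree 2 over Q, and its unique nontrivial automorphism is sqrt(93) ↦ -sqrt(93). Hence Gal(Q(sqrt(93))/Q) = Z/2Z.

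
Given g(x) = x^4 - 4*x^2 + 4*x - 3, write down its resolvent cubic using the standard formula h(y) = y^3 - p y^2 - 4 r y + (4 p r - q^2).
h(y) = y^3 + 4*y^2 + 12*y + 32

Identify coefficients: p = -4, q = 4, r = -3.
Plug into h(y) = y^3 - p y^2 - 4 r y + (4 p r - q^2):
  h(y) = y^3 - (-4) y^2 - 4*(-3) y + (4*(-4)*(-3) - (4)^2)
       = y^3 + (4) y^2 + (12) y + (32).
Simplifying: h(y) = y^3 + 4*y^2 + 12*y + 32.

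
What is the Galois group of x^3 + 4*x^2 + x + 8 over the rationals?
Gal(K/Q) = S_3 (symmetric group of order 6)

Compute the discriminant of x^3 + (4)*x^2 + (1)*x + (8): Δ = -3188. Since Δ is not a rational square, the Galois group is not contained in A_3; it must be the full S_3 (irreducibility of the cubic rules out anything smaller).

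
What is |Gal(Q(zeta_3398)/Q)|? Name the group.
|Gal(Q(zeta_3398)/Q)| = phi(3398) = 1698; group ≅ (Z/3398Z)^* ≅ Z/1698Z

The n-th cyclotomic polynomial Φ_3398(x) is the minimal polynomial of zeta_3398 over Q and has degree phi(3398) = 1698. So Q(zeta_3398) is a degree-1698 Galois extension with Galois group (Z/3398Z)^*. By CRT, (Z/3398Z)^* ≅ (Z/2Z)^* × (Z/1699Z)^*. Each prime-power unit group is (Z/2Z)^* ≅ trivial group (order 1); (Z/1699Z)^* ≅ Z/1698Z. Hence Gal(Q(zeta_3398)/Q) ≅ Z/1698Z.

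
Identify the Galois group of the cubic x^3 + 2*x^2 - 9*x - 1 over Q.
Gal(K/Q) = S_3 (symmetric group of order 6)

Compute the discriminant of x^3 + (2)*x^2 + (-9)*x + (-1): Δ = 3569. Since Δ is not a rational square, the Galois group is not contained in A_3; it must be the full S_3 (irreducibility of the cubic rules out anything smaller).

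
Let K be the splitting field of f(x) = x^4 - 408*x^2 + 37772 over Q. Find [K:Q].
[K:Q] = 4

f factors as (x^2 - 142)(x^2 - 266); the splitting field is K = Q(sqrt(142), sqrt(266)). Since 142, 266, and 37772 are all non-squares in Q, the three subfields Q(sqrt(142)), Q(sqrt(266)), Q(sqrt(37772)) are distinct degree-2 extensions, so [K:Q] = 4 (Klein four Galois group).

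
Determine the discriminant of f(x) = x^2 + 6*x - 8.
Δ = 68

For a quadratic a x^2 + b x + c the discriminant is Δ = b^2 - 4ac = (6)^2 - 4*(1)*(-8) = 36 - (-32) = 68.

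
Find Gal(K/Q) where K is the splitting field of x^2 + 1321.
Gal(K/Q) = Z/2Z (cyclic of order 2)

x^2 + 1321 is irreducible over Q since -1321 is not a rational square. The splitting field Q(sqrt(-1321)) has degree 2 over Q, and its unique nontrivial automorphism is sqrt(-1321) ↦ -sqrt(-1321). Hence Gal(Q(sqrt(-1321))/Q) = Z/2Z.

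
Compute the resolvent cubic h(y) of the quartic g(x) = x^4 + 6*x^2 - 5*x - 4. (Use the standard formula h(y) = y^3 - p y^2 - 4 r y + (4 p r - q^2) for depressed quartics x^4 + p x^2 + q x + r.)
h(y) = y^3 - 6*y^2 + 16*y - 121

Identify coefficients: p = 6, q = -5, r = -4.
Plug into h(y) = y^3 - p y^2 - 4 r y + (4 p r - q^2):
  h(y) = y^3 - (6) y^2 - 4*(-4) y + (4*(6)*(-4) - (-5)^2)
       = y^3 + (-6) y^2 + (16) y + (-121).
Simplifying: h(y) = y^3 - 6*y^2 + 16*y - 121.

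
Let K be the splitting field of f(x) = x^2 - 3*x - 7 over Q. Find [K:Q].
[K:Q] = 2

The discriminant of x^2 + (-3)*x + (-7) is b^2 - 4c = 9 - (-28) = 37. Since 37 is not a perfect square in Q, the polynomial is irreducible over Q. Its two roots generate a degree-2 extension, so [K:Q] = 2.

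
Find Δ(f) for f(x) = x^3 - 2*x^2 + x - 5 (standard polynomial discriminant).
Δ = -655

For x^3 + a x^2 + b x + c the discriminant is Δ = 18 a b c - 4 a^3 c + a^2 b^2 - 4 b^3 - 27 c^2.
Plug a = -2, b = 1, c = -5:
  18*(-2)*(1)*(-5) - 4*(-2)^3*(-5) + (-2)^2*(1)^2 - 4*(1)^3 - 27*(-5)^2
  = 180 + (-160) + 4 + (-4) + (-675)
  = -655.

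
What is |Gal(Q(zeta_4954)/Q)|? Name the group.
|Gal(Q(zeta_4954)/Q)| = phi(4954) = 2476; group ≅ (Z/4954Z)^* ≅ Z/2476Z

The n-th cyclotomic polynomial Φ_4954(x) is the minimal polynomial of zeta_4954 over Q and has degree phi(4954) = 2476. So Q(zeta_4954) is a degree-2476 Galois extension with Galois group (Z/4954Z)^*. By CRT, (Z/4954Z)^* ≅ (Z/2Z)^* × (Z/2477Z)^*. Each prime-power unit group is (Z/2Z)^* ≅ trivial group (order 1); (Z/2477Z)^* ≅ Z/2476Z. Hence Gal(Q(zeta_4954)/Q) ≅ Z/2476Z.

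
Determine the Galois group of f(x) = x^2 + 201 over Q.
Gal(K/Q) = Z/2Z (cyclic of order 2)

x^2 + 201 is irreducible over Q since -201 is not a rational square. The splitting field Q(sqrt(-201)) has degree 2 over Q, and its unique nontrivial automorphism is sqrt(-201) ↦ -sqrt(-201). Hence Gal(Q(sqrt(-201))/Q) = Z/2Z.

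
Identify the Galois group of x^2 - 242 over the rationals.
Gal(K/Q) = Z/2Z (cyclic of order 2)

x^2 - 242 is irreducible over Q since 242 is not a rational square. The splitting field Q(sqrt(242)) has degree 2 over Q, and its unique nontrivial automorphism is sqrt(242) ↦ -sqrt(242). Hence Gal(Q(sqrt(242))/Q) = Z/2Z.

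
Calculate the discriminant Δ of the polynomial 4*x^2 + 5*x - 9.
Δ = 169

For a quadratic a x^2 + b x + c the discriminant is Δ = b^2 - 4ac = (5)^2 - 4*(4)*(-9) = 25 - (-144) = 169.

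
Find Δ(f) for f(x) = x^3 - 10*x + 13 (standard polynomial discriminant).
Δ = -563

For a depressed cubic x^3 + p x + q the discriminant is Δ = -4 p^3 - 27 q^2 = -4*(-10)^3 - 27*(13)^2 = 4000 - 4563 = -563.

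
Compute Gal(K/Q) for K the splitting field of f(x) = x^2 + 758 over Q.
Gal(K/Q) = Z/2Z (cyclic of order 2)

x^2 + 758 is irreducible over Q since -758 is not a rational square. The splitting field Q(sqrt(-758)) has degree 2 over Q, and its unique nontrivial automorphism is sqrt(-758) ↦ -sqrt(-758). Hence Gal(Q(sqrt(-758))/Q) = Z/2Z.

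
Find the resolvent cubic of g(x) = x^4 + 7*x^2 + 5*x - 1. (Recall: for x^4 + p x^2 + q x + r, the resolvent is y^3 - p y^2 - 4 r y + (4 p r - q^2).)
h(y) = y^3 - 7*y^2 + 4*y - 53

Identify coefficients: p = 7, q = 5, r = -1.
Plug into h(y) = y^3 - p y^2 - 4 r y + (4 p r - q^2):
  h(y) = y^3 - (7) y^2 - 4*(-1) y + (4*(7)*(-1) - (5)^2)
       = y^3 + (-7) y^2 + (4) y + (-53).
Simplifying: h(y) = y^3 - 7*y^2 + 4*y - 53.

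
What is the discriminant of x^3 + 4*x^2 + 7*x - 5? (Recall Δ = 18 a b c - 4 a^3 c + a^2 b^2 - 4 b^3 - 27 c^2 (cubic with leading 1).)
Δ = -2503

For x^3 + a x^2 + b x + c the discriminant is Δ = 18 a b c - 4 a^3 c + a^2 b^2 - 4 b^3 - 27 c^2.
Plug a = 4, b = 7, c = -5:
  18*(4)*(7)*(-5) - 4*(4)^3*(-5) + (4)^2*(7)^2 - 4*(7)^3 - 27*(-5)^2
  = -2520 + (1280) + 784 + (-1372) + (-675)
  = -2503.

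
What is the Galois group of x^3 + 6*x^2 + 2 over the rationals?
Gal(K/Q) = S_3 (symmetric group of order 6)

Compute the discriminant of x^3 + (6)*x^2 + (0)*x + (2): Δ = -1836. Since Δ is not a rational square, the Galois group is not contained in A_3; it must be the full S_3 (irreducibility of the cubic rules out anything smaller).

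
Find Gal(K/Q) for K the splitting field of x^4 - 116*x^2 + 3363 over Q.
Gal(K/Q) = V_4 (Klein four-group, Z/2Z × Z/2Z)

f factors as (x^2 - 59)(x^2 - 57), so the splitting field is K = Q(sqrt(59), sqrt(57)). The elements 59, 57, 3363 are all non-squares in Q, so sqrt(59) and sqrt(57) generate independent quadratic extensions. Thus [K:Q] = 4 and Gal(K/Q) is generated by the two order-2 automorphisms sqrt(59) ↦ -sqrt(59) and sqrt(57) ↦ -sqrt(57), giving V_4.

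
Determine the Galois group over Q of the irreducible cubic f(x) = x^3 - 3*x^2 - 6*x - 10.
Gal(K/Q) = S_3 (symmetric group of order 6)

Compute the discriminant of x^3 + (-3)*x^2 + (-6)*x + (-10): Δ = -5832. Since Δ is not a rational square, the Galois group is not contained in A_3; it must be the full S_3 (irreducibility of the cubic rules out anything smaller).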